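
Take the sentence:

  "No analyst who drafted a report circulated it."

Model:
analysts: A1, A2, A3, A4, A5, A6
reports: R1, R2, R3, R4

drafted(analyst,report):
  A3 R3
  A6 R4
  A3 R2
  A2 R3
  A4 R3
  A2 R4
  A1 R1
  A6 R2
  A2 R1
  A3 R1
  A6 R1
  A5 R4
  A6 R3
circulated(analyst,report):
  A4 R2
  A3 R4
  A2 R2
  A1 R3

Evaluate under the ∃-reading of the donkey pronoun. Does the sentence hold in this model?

"it" takes "a report" as antecedent — a donkey pronoun bound across the clause boundary.
Truth condition: for no (a,r) with drafted(a,r) does circulated(a,r) hold.
Restrictor pairs — does the scope hold? (A1,R1):fails  (A2,R1):fails  (A2,R3):fails  (A2,R4):fails  (A3,R1):fails  (A3,R2):fails  (A3,R3):fails  (A4,R3):fails  (A5,R4):fails  (A6,R1):fails  (A6,R2):fails  (A6,R3):fails  (A6,R4):fails
Scope holds for no restrictor pair, so the sentence is true.

True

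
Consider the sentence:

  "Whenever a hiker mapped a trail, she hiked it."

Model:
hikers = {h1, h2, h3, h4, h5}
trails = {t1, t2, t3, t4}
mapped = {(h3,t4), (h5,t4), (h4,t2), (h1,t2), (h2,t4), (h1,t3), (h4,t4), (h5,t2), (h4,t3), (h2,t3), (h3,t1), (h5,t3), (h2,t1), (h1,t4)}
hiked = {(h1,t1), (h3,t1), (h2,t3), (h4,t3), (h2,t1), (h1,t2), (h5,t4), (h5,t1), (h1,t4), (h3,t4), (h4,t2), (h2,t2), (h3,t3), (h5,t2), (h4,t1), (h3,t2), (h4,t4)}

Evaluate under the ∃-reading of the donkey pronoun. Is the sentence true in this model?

"it" takes "a trail" as antecedent — a donkey pronoun bound across the clause boundary.
Weak reading: every hiker h with some mapped-trail has at least one mapped-trail t such that hiked(h,t).
Per hiker: h1:✓  h2:✓  h3:✓  h4:✓  h5:✓
Every hiker in the restrictor has a witness.

True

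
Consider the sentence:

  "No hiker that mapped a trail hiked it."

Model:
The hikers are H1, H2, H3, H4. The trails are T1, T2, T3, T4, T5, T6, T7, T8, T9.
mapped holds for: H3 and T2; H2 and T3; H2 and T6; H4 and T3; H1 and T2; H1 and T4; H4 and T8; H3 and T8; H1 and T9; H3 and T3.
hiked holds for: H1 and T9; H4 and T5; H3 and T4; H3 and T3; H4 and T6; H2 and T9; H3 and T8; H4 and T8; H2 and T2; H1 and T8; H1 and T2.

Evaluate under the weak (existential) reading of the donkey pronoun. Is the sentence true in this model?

"it" takes "a trail" as antecedent — a donkey pronoun bound across the clause boundary.
Truth condition: for no (h,t) with mapped(h,t) does hiked(h,t) hold.
Restrictor pairs — does the scope hold? (H1,T2):holds  (H1,T4):fails  (H1,T9):holds  (H2,T3):fails  (H2,T6):fails  (H3,T2):fails  (H3,T3):holds  (H3,T8):holds  (H4,T3):fails  (H4,T8):holds
Scope holds for 5 pair(s), so the sentence is false.

False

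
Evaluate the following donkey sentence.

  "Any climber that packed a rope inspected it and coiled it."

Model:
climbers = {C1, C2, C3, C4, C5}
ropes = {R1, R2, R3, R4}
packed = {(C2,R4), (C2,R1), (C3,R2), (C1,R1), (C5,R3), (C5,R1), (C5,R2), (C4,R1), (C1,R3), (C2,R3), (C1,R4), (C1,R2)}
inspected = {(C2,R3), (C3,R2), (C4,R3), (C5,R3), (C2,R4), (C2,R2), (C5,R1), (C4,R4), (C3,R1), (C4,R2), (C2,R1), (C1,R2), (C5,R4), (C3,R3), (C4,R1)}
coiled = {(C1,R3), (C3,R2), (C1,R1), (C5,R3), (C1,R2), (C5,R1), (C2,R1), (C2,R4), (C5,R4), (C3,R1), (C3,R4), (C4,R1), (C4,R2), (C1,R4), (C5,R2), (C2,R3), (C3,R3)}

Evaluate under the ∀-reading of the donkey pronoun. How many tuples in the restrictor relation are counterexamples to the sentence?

"it" takes "a rope" as antecedent — a donkey pronoun bound across the clause boundary.
Strong reading: for every (c,r) with packed(c,r), inspected(c,r) ∧ coiled(c,r).
Restrictor pairs: (C1,R1) ✗  (C1,R2) ✓  (C1,R3) ✗  (C1,R4) ✗  (C2,R1) ✓  (C2,R3) ✓  (C2,R4) ✓  (C3,R2) ✓  (C4,R1) ✓  (C5,R1) ✓  (C5,R2) ✗  (C5,R3) ✓
Counterexamples (restrictor pairs failing the scope): 4.

4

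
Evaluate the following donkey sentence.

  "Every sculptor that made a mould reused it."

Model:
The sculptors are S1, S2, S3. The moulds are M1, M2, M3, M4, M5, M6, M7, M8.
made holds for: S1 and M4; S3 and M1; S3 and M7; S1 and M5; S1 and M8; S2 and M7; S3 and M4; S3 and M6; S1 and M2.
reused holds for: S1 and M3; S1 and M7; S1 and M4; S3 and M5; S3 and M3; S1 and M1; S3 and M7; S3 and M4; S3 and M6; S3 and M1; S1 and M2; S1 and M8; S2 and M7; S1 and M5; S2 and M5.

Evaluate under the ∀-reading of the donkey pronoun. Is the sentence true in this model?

True

"it" takes "a mould" as antecedent — a donkey pronoun bound across the clause boundary.
Strong reading: for every (s,m) with made(s,m), reused(s,m).
Restrictor pairs: (S1,M2) ✓  (S1,M4) ✓  (S1,M5) ✓  (S1,M8) ✓  (S2,M7) ✓  (S3,M1) ✓  (S3,M4) ✓  (S3,M6) ✓  (S3,M7) ✓
Every restrictor pair satisfies the scope.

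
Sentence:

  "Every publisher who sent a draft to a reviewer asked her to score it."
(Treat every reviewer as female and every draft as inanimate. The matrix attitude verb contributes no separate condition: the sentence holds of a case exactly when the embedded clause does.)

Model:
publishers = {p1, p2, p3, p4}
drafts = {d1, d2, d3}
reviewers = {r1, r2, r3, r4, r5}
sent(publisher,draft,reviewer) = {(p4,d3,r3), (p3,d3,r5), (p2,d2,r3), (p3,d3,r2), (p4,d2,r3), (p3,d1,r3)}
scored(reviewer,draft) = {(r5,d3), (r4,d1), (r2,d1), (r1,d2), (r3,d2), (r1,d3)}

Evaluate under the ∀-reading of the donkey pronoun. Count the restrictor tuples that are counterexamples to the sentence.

"her" takes "a reviewer" as antecedent and "it" takes "a draft"; both are donkey pronouns co-varying with the restrictor.
Strong reading: for every (p,d,r) with sent(p,d,r), scored(r,d).
Restrictor triples: (p2,d2,r3)→scored(r3,d2) ✓  (p3,d1,r3)→scored(r3,d1) ✗  (p3,d3,r2)→scored(r2,d3) ✗  (p3,d3,r5)→scored(r5,d3) ✓  (p4,d2,r3)→scored(r3,d2) ✓  (p4,d3,r3)→scored(r3,d3) ✗
Counterexamples (restrictor triples failing the scope): 3.

3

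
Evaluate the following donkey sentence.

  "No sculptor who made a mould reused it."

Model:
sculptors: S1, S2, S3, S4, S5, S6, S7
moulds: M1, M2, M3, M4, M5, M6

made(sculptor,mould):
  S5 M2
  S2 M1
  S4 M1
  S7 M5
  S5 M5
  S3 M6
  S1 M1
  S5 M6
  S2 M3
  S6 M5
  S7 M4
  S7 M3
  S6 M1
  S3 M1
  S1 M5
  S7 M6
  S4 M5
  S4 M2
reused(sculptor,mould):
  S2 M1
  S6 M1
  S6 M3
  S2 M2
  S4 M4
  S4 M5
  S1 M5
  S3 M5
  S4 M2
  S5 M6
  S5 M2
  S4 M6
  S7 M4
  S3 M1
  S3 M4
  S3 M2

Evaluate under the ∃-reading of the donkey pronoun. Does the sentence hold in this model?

False

"it" takes "a mould" as antecedent — a donkey pronoun bound across the clause boundary.
Truth condition: for no (s,m) with made(s,m) does reused(s,m) hold.
Restrictor pairs — does the scope hold? (S1,M1):fails  (S1,M5):holds  (S2,M1):holds  (S2,M3):fails  (S3,M1):holds  (S3,M6):fails  (S4,M1):fails  (S4,M2):holds  (S4,M5):holds  (S5,M2):holds  (S5,M5):fails  (S5,M6):holds  (S6,M1):holds  (S6,M5):fails  (S7,M3):fails  (S7,M4):holds  (S7,M5):fails  (S7,M6):fails
Scope holds for 9 pair(s), so the sentence is false.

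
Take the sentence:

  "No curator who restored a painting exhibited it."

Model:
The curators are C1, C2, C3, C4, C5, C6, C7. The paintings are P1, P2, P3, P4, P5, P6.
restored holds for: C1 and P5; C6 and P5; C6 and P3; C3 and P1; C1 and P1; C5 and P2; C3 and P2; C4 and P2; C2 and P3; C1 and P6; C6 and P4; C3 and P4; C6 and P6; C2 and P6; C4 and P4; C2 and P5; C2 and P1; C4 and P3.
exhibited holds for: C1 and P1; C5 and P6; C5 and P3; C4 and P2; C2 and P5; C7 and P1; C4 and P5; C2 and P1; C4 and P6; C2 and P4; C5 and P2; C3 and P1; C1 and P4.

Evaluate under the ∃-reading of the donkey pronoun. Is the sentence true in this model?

False

"it" takes "a painting" as antecedent — a donkey pronoun bound across the clause boundary.
Truth condition: for no (c,p) with restored(c,p) does exhibited(c,p) hold.
Restrictor pairs — does the scope hold? (C1,P1):holds  (C1,P5):fails  (C1,P6):fails  (C2,P1):holds  (C2,P3):fails  (C2,P5):holds  (C2,P6):fails  (C3,P1):holds  (C3,P2):fails  (C3,P4):fails  (C4,P2):holds  (C4,P3):fails  (C4,P4):fails  (C5,P2):holds  (C6,P3):fails  (C6,P4):fails  (C6,P5):fails  (C6,P6):fails
Scope holds for 6 pair(s), so the sentence is false.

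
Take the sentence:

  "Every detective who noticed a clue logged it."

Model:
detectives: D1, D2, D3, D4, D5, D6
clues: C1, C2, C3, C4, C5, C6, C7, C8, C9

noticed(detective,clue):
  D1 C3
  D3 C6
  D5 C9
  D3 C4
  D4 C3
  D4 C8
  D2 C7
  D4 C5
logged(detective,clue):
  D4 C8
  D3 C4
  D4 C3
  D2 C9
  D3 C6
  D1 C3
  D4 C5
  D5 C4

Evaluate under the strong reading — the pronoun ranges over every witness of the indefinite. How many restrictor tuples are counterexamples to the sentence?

"it" takes "a clue" as antecedent — a donkey pronoun bound across the clause boundary.
Strong reading: for every (d,c) with noticed(d,c), logged(d,c).
Restrictor pairs: (D1,C3) ✓  (D2,C7) ✗  (D3,C4) ✓  (D3,C6) ✓  (D4,C3) ✓  (D4,C5) ✓  (D4,C8) ✓  (D5,C9) ✗
Counterexamples (restrictor pairs failing the scope): 2.

2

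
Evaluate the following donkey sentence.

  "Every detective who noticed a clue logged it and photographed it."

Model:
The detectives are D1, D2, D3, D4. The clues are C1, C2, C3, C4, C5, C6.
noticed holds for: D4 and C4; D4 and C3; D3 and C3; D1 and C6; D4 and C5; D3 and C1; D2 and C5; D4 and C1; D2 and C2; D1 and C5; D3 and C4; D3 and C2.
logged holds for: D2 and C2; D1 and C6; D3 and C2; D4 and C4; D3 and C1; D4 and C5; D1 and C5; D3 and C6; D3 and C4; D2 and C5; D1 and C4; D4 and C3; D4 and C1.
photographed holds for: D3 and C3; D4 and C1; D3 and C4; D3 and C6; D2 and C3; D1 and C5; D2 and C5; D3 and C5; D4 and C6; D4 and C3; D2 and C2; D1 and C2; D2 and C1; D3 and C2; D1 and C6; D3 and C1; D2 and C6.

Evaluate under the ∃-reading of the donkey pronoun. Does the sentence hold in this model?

"it" takes "a clue" as antecedent — a donkey pronoun bound across the clause boundary.
Weak reading: every detective d with some noticed-clue has at least one noticed-clue c such that logged(d,c) ∧ photographed(d,c).
Per detective: D1:✓  D2:✓  D3:✓  D4:✓
Every detective in the restrictor has a witness.

True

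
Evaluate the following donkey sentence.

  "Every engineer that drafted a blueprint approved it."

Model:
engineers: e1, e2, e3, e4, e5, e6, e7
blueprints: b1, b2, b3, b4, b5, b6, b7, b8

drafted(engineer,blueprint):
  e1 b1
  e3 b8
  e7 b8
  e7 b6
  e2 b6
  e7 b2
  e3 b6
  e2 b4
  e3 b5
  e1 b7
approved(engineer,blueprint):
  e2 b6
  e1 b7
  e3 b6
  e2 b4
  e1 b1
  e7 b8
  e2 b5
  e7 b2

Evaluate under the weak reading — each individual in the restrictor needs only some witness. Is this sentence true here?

"it" takes "a blueprint" as antecedent — a donkey pronoun bound across the clause boundary.
Weak reading: every engineer e with some drafted-blueprint has at least one drafted-blueprint b such that approved(e,b).
Per engineer: e1:✓  e2:✓  e3:✓  e7:✓
Every engineer in the restrictor has a witness.

True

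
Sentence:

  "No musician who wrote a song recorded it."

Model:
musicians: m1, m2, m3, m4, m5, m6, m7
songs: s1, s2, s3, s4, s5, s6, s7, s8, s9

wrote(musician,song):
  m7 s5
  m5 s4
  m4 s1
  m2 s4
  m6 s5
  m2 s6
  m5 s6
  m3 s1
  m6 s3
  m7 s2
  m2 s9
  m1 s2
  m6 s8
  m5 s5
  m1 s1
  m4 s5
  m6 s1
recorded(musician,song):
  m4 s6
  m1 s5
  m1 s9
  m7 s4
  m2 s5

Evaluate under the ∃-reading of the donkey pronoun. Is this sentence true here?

True

"it" takes "a song" as antecedent — a donkey pronoun bound across the clause boundary.
Truth condition: for no (m,s) with wrote(m,s) does recorded(m,s) hold.
Restrictor pairs — does the scope hold? (m1,s1):fails  (m1,s2):fails  (m2,s4):fails  (m2,s6):fails  (m2,s9):fails  (m3,s1):fails  (m4,s1):fails  (m4,s5):fails  (m5,s4):fails  (m5,s5):fails  (m5,s6):fails  (m6,s1):fails  (m6,s3):fails  (m6,s5):fails  (m6,s8):fails  (m7,s2):fails  (m7,s5):fails
Scope holds for no restrictor pair, so the sentence is true.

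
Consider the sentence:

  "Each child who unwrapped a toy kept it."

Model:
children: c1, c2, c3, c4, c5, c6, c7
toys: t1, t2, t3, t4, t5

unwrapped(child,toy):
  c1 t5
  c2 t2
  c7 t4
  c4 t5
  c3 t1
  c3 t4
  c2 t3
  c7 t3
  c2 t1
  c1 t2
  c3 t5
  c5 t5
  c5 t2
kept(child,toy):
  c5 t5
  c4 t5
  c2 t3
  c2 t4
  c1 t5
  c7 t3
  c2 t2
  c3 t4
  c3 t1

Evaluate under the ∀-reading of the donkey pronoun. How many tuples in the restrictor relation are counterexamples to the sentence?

"it" takes "a toy" as antecedent — a donkey pronoun bound across the clause boundary.
Strong reading: for every (c,t) with unwrapped(c,t), kept(c,t).
Restrictor pairs: (c1,t2) ✗  (c1,t5) ✓  (c2,t1) ✗  (c2,t2) ✓  (c2,t3) ✓  (c3,t1) ✓  (c3,t4) ✓  (c3,t5) ✗  (c4,t5) ✓  (c5,t2) ✗  (c5,t5) ✓  (c7,t3) ✓  (c7,t4) ✗
Counterexamples (restrictor pairs failing the scope): 5.

5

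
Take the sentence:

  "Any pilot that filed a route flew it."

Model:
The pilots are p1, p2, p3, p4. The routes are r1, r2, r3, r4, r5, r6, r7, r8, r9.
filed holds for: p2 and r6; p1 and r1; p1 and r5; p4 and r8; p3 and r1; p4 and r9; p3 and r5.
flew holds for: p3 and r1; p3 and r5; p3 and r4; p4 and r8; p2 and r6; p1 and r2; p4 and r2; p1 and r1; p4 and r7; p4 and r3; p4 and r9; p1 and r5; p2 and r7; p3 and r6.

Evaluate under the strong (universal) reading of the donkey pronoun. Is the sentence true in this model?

"it" takes "a route" as antecedent — a donkey pronoun bound across the clause boundary.
Strong reading: for every (p,r) with filed(p,r), flew(p,r).
Restrictor pairs: (p1,r1) ✓  (p1,r5) ✓  (p2,r6) ✓  (p3,r1) ✓  (p3,r5) ✓  (p4,r8) ✓  (p4,r9) ✓
Every restrictor pair satisfies the scope.

True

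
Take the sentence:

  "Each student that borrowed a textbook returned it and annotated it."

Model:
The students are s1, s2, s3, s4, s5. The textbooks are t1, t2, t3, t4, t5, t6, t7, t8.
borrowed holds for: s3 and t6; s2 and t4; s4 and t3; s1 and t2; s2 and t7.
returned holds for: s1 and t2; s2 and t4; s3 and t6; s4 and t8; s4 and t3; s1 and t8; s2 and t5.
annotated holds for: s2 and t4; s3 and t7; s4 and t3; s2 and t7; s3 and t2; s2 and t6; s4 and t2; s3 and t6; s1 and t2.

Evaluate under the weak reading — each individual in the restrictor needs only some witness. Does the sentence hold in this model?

True

"it" takes "a textbook" as antecedent — a donkey pronoun bound across the clause boundary.
Weak reading: every student s with some borrowed-textbook has at least one borrowed-textbook t such that returned(s,t) ∧ annotated(s,t).
Per student: s1:✓  s2:✓  s3:✓  s4:✓
Every student in the restrictor has a witness.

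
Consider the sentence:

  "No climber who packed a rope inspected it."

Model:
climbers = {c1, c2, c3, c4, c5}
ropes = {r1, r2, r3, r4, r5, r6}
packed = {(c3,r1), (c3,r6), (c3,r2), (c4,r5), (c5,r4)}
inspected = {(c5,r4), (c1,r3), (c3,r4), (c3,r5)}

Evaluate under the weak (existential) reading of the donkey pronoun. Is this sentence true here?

"it" takes "a rope" as antecedent — a donkey pronoun bound across the clause boundary.
Truth condition: for no (c,r) with packed(c,r) does inspected(c,r) hold.
Restrictor pairs — does the scope hold? (c3,r1):fails  (c3,r2):fails  (c3,r6):fails  (c4,r5):fails  (c5,r4):holds
Scope holds for 1 pair(s), so the sentence is false.

False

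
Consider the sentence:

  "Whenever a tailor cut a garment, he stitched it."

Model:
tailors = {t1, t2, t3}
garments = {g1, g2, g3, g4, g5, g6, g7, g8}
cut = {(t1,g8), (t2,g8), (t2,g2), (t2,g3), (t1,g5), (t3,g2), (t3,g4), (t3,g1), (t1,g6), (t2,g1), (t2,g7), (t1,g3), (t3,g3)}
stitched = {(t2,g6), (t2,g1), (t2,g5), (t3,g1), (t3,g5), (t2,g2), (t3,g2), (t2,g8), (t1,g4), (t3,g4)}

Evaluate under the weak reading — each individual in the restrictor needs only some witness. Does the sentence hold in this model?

False

"it" takes "a garment" as antecedent — a donkey pronoun bound across the clause boundary.
Weak reading: every tailor t with some cut-garment has at least one cut-garment g such that stitched(t,g).
Per tailor: t1:✗  t2:✓  t3:✓
t1 has no witness among its cut-garments.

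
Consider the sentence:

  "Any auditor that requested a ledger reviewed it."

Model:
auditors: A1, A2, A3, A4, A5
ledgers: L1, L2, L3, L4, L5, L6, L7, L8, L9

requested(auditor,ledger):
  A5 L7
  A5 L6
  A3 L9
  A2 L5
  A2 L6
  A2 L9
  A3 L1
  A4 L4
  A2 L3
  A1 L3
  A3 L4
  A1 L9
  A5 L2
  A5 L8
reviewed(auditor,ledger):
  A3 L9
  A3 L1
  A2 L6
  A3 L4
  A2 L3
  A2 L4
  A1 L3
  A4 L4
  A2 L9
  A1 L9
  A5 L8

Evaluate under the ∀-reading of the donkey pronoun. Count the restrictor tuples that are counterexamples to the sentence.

"it" takes "a ledger" as antecedent — a donkey pronoun bound across the clause boundary.
Strong reading: for every (a,l) with requested(a,l), reviewed(a,l).
Restrictor pairs: (A1,L3) ✓  (A1,L9) ✓  (A2,L3) ✓  (A2,L5) ✗  (A2,L6) ✓  (A2,L9) ✓  (A3,L1) ✓  (A3,L4) ✓  (A3,L9) ✓  (A4,L4) ✓  (A5,L2) ✗  (A5,L6) ✗  (A5,L7) ✗  (A5,L8) ✓
Counterexamples (restrictor pairs failing the scope): 4.

4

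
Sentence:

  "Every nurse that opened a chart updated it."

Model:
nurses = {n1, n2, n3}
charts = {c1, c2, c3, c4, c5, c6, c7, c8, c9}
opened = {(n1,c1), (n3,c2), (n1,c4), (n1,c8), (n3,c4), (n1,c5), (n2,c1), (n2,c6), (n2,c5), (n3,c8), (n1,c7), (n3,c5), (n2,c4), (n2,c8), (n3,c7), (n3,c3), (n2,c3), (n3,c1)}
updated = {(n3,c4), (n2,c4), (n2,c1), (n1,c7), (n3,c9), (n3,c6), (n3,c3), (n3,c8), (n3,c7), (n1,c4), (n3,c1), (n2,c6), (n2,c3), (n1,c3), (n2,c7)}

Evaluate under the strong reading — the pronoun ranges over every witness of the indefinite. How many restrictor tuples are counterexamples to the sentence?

7

"it" takes "a chart" as antecedent — a donkey pronoun bound across the clause boundary.
Strong reading: for every (n,c) with opened(n,c), updated(n,c).
Restrictor pairs: (n1,c1) ✗  (n1,c4) ✓  (n1,c5) ✗  (n1,c7) ✓  (n1,c8) ✗  (n2,c1) ✓  (n2,c3) ✓  (n2,c4) ✓  (n2,c5) ✗  (n2,c6) ✓  (n2,c8) ✗  (n3,c1) ✓  (n3,c2) ✗  (n3,c3) ✓  (n3,c4) ✓  (n3,c5) ✗  (n3,c7) ✓  (n3,c8) ✓
Counterexamples (restrictor pairs failing the scope): 7.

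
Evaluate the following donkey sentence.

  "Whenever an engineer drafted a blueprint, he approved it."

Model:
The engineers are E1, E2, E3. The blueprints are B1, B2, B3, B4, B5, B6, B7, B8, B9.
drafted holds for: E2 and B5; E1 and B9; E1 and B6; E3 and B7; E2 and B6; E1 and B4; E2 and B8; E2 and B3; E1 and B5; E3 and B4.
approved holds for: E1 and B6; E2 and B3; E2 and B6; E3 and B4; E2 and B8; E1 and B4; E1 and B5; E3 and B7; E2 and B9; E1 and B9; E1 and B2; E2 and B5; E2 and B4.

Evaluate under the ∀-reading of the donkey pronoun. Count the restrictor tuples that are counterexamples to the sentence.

"it" takes "a blueprint" as antecedent — a donkey pronoun bound across the clause boundary.
Strong reading: for every (e,b) with drafted(e,b), approved(e,b).
Restrictor pairs: (E1,B4) ✓  (E1,B5) ✓  (E1,B6) ✓  (E1,B9) ✓  (E2,B3) ✓  (E2,B5) ✓  (E2,B6) ✓  (E2,B8) ✓  (E3,B4) ✓  (E3,B7) ✓
Counterexamples (restrictor pairs failing the scope): 0.

0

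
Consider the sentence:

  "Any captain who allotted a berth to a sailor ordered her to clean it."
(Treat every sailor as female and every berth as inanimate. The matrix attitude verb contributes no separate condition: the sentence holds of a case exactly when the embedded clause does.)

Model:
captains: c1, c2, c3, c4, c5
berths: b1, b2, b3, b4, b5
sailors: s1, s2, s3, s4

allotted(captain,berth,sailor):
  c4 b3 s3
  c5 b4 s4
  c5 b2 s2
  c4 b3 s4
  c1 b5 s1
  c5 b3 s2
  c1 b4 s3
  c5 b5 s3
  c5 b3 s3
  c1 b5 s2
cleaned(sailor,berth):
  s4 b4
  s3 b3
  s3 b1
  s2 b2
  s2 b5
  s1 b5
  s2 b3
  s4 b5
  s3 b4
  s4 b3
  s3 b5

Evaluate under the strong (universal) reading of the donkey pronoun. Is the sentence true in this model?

True

"her" takes "a sailor" as antecedent and "it" takes "a berth"; both are donkey pronouns co-varying with the restrictor.
Strong reading: for every (c,b,s) with allotted(c,b,s), cleaned(s,b).
Restrictor triples: (c1,b4,s3)→cleaned(s3,b4) ✓  (c1,b5,s1)→cleaned(s1,b5) ✓  (c1,b5,s2)→cleaned(s2,b5) ✓  (c4,b3,s3)→cleaned(s3,b3) ✓  (c4,b3,s4)→cleaned(s4,b3) ✓  (c5,b2,s2)→cleaned(s2,b2) ✓  (c5,b3,s2)→cleaned(s2,b3) ✓  (c5,b3,s3)→cleaned(s3,b3) ✓  (c5,b4,s4)→cleaned(s4,b4) ✓  (c5,b5,s3)→cleaned(s3,b5) ✓
Every restrictor triple satisfies the scope.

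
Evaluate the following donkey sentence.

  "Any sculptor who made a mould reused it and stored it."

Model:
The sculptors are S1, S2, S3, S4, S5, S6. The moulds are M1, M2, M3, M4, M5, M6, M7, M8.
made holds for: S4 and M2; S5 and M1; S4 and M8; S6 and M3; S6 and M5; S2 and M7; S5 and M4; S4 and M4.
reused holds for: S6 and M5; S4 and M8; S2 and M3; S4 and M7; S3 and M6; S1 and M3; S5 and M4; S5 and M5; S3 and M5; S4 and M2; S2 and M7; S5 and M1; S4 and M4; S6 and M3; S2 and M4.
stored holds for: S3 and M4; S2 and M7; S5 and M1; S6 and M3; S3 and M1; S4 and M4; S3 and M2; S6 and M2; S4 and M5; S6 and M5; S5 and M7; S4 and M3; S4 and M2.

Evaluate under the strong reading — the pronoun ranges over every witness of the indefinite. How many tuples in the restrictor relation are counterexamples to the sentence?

"it" takes "a mould" as antecedent — a donkey pronoun bound across the clause boundary.
Strong reading: for every (s,m) with made(s,m), reused(s,m) ∧ stored(s,m).
Restrictor pairs: (S2,M7) ✓  (S4,M2) ✓  (S4,M4) ✓  (S4,M8) ✗  (S5,M1) ✓  (S5,M4) ✗  (S6,M3) ✓  (S6,M5) ✓
Counterexamples (restrictor pairs failing the scope): 2.

2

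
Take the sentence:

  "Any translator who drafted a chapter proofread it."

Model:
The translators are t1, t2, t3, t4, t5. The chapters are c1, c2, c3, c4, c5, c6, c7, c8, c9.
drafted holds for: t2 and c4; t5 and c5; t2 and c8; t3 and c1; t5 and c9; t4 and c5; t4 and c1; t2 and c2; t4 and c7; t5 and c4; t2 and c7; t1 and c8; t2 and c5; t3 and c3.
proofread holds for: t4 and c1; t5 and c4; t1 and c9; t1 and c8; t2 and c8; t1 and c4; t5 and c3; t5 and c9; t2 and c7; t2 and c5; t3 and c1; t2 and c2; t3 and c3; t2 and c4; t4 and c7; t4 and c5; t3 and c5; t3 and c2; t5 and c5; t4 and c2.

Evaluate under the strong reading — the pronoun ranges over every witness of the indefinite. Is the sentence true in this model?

True

"it" takes "a chapter" as antecedent — a donkey pronoun bound across the clause boundary.
Strong reading: for every (t,c) with drafted(t,c), proofread(t,c).
Restrictor pairs: (t1,c8) ✓  (t2,c2) ✓  (t2,c4) ✓  (t2,c5) ✓  (t2,c7) ✓  (t2,c8) ✓  (t3,c1) ✓  (t3,c3) ✓  (t4,c1) ✓  (t4,c5) ✓  (t4,c7) ✓  (t5,c4) ✓  (t5,c5) ✓  (t5,c9) ✓
Every restrictor pair satisfies the scope.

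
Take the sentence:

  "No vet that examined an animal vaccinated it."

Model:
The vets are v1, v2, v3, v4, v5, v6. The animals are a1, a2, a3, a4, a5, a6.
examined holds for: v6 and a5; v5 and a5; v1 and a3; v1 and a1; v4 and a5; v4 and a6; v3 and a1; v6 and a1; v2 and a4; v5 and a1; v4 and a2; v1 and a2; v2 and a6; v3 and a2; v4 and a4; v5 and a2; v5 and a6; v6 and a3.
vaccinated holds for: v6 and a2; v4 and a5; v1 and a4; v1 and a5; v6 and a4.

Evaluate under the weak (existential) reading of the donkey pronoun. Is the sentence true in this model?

False

"it" takes "an animal" as antecedent — a donkey pronoun bound across the clause boundary.
Truth condition: for no (v,a) with examined(v,a) does vaccinated(v,a) hold.
Restrictor pairs — does the scope hold? (v1,a1):fails  (v1,a2):fails  (v1,a3):fails  (v2,a4):fails  (v2,a6):fails  (v3,a1):fails  (v3,a2):fails  (v4,a2):fails  (v4,a4):fails  (v4,a5):holds  (v4,a6):fails  (v5,a1):fails  (v5,a2):fails  (v5,a5):fails  (v5,a6):fails  (v6,a1):fails  (v6,a3):fails  (v6,a5):fails
Scope holds for 1 pair(s), so the sentence is false.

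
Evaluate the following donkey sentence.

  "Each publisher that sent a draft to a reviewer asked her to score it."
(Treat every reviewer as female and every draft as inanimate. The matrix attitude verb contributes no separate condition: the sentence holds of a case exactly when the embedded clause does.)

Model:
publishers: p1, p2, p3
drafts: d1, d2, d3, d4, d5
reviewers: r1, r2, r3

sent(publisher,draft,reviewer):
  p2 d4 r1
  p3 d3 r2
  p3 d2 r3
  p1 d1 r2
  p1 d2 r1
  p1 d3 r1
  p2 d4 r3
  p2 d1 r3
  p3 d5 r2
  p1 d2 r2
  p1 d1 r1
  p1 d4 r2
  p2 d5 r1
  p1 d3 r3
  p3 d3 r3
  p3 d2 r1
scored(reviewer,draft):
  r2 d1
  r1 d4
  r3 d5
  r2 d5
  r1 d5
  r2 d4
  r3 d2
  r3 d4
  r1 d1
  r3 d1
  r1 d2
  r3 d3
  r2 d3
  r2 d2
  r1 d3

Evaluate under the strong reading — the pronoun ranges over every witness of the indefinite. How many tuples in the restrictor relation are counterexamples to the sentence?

"her" takes "a reviewer" as antecedent and "it" takes "a draft"; both are donkey pronouns co-varying with the restrictor.
Strong reading: for every (p,d,r) with sent(p,d,r), scored(r,d).
Restrictor triples: (p1,d1,r1)→scored(r1,d1) ✓  (p1,d1,r2)→scored(r2,d1) ✓  (p1,d2,r1)→scored(r1,d2) ✓  (p1,d2,r2)→scored(r2,d2) ✓  (p1,d3,r1)→scored(r1,d3) ✓  (p1,d3,r3)→scored(r3,d3) ✓  (p1,d4,r2)→scored(r2,d4) ✓  (p2,d1,r3)→scored(r3,d1) ✓  (p2,d4,r1)→scored(r1,d4) ✓  (p2,d4,r3)→scored(r3,d4) ✓  (p2,d5,r1)→scored(r1,d5) ✓  (p3,d2,r1)→scored(r1,d2) ✓  (p3,d2,r3)→scored(r3,d2) ✓  (p3,d3,r2)→scored(r2,d3) ✓  (p3,d3,r3)→scored(r3,d3) ✓  (p3,d5,r2)→scored(r2,d5) ✓
Counterexamples (restrictor triples failing the scope): 0.

0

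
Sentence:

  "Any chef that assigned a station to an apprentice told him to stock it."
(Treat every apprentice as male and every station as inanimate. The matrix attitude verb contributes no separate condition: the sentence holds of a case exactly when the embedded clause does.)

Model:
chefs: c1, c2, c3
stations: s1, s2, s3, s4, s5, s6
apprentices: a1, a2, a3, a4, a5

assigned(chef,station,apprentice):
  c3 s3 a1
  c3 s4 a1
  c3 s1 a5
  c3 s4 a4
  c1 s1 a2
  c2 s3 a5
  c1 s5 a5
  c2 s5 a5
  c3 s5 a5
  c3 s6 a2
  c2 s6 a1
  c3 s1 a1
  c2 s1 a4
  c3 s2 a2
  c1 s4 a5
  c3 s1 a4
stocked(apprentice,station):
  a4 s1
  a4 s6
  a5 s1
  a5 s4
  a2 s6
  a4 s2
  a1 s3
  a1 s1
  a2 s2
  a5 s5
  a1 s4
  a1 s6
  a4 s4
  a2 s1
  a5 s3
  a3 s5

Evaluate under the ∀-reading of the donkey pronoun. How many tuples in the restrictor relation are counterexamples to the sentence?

"him" takes "an apprentice" as antecedent and "it" takes "a station"; both are donkey pronouns co-varying with the restrictor.
Strong reading: for every (c,s,a) with assigned(c,s,a), stocked(a,s).
Restrictor triples: (c1,s1,a2)→stocked(a2,s1) ✓  (c1,s4,a5)→stocked(a5,s4) ✓  (c1,s5,a5)→stocked(a5,s5) ✓  (c2,s1,a4)→stocked(a4,s1) ✓  (c2,s3,a5)→stocked(a5,s3) ✓  (c2,s5,a5)→stocked(a5,s5) ✓  (c2,s6,a1)→stocked(a1,s6) ✓  (c3,s1,a1)→stocked(a1,s1) ✓  (c3,s1,a4)→stocked(a4,s1) ✓  (c3,s1,a5)→stocked(a5,s1) ✓  (c3,s2,a2)→stocked(a2,s2) ✓  (c3,s3,a1)→stocked(a1,s3) ✓  (c3,s4,a1)→stocked(a1,s4) ✓  (c3,s4,a4)→stocked(a4,s4) ✓  (c3,s5,a5)→stocked(a5,s5) ✓  (c3,s6,a2)→stocked(a2,s6) ✓
Counterexamples (restrictor triples failing the scope): 0.

0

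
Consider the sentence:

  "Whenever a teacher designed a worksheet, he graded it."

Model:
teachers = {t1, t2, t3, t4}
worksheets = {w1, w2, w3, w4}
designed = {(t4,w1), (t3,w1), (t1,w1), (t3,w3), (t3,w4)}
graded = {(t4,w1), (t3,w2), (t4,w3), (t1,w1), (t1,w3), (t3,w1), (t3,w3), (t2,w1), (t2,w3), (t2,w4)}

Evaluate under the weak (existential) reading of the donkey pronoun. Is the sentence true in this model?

"it" takes "a worksheet" as antecedent — a donkey pronoun bound across the clause boundary.
Weak reading: every teacher t with some designed-worksheet has at least one designed-worksheet w such that graded(t,w).
Per teacher: t1:✓  t3:✓  t4:✓
Every teacher in the restrictor has a witness.

True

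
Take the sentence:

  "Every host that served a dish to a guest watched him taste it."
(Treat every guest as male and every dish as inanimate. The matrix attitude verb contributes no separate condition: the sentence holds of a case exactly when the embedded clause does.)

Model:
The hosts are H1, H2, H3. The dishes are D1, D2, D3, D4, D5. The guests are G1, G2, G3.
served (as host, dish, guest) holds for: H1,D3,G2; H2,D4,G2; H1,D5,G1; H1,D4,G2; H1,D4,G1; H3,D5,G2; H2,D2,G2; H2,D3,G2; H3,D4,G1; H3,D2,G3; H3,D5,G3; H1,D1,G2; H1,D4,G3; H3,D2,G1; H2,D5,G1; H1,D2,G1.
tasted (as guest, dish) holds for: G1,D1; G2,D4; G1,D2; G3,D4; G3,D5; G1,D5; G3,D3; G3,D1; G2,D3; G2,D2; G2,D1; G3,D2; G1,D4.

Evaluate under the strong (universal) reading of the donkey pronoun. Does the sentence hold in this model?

False

"him" takes "a guest" as antecedent and "it" takes "a dish"; both are donkey pronouns co-varying with the restrictor.
Strong reading: for every (h,d,g) with served(h,d,g), tasted(g,d).
Restrictor triples: (H1,D1,G2)→tasted(G2,D1) ✓  (H1,D2,G1)→tasted(G1,D2) ✓  (H1,D3,G2)→tasted(G2,D3) ✓  (H1,D4,G1)→tasted(G1,D4) ✓  (H1,D4,G2)→tasted(G2,D4) ✓  (H1,D4,G3)→tasted(G3,D4) ✓  (H1,D5,G1)→tasted(G1,D5) ✓  (H2,D2,G2)→tasted(G2,D2) ✓  (H2,D3,G2)→tasted(G2,D3) ✓  (H2,D4,G2)→tasted(G2,D4) ✓  (H2,D5,G1)→tasted(G1,D5) ✓  (H3,D2,G1)→tasted(G1,D2) ✓  (H3,D2,G3)→tasted(G3,D2) ✓  (H3,D4,G1)→tasted(G1,D4) ✓  (H3,D5,G2)→tasted(G2,D5) ✗  (H3,D5,G3)→tasted(G3,D5) ✓
Counterexample: (H3,D5,G2) — tasted(G2,D5) does not hold.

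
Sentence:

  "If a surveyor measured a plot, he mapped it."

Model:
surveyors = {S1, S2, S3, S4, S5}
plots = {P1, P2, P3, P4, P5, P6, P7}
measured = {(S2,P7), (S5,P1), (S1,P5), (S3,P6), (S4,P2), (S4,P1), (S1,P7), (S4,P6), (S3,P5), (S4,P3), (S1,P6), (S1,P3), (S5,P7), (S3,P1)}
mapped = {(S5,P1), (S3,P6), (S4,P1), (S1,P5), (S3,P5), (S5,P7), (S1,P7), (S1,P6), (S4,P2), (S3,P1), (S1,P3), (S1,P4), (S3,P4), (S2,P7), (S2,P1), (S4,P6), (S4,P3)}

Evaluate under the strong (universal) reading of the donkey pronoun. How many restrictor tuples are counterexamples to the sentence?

"it" takes "a plot" as antecedent — a donkey pronoun bound across the clause boundary.
Strong reading: for every (s,p) with measured(s,p), mapped(s,p).
Restrictor pairs: (S1,P3) ✓  (S1,P5) ✓  (S1,P6) ✓  (S1,P7) ✓  (S2,P7) ✓  (S3,P1) ✓  (S3,P5) ✓  (S3,P6) ✓  (S4,P1) ✓  (S4,P2) ✓  (S4,P3) ✓  (S4,P6) ✓  (S5,P1) ✓  (S5,P7) ✓
Counterexamples (restrictor pairs failing the scope): 0.

0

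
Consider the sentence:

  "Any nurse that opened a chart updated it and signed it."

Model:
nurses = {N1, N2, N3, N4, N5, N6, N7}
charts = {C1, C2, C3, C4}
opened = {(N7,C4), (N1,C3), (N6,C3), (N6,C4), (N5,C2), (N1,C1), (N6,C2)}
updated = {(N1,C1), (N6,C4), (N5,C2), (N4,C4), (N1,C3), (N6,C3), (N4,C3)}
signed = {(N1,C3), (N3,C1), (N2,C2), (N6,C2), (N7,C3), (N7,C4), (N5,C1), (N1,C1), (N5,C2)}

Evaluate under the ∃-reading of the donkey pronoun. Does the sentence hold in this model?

"it" takes "a chart" as antecedent — a donkey pronoun bound across the clause boundary.
Weak reading: every nurse n with some opened-chart has at least one opened-chart c such that updated(n,c) ∧ signed(n,c).
Per nurse: N1:✓  N5:✓  N6:✗  N7:✗
N6 has no witness among its opened-charts.

False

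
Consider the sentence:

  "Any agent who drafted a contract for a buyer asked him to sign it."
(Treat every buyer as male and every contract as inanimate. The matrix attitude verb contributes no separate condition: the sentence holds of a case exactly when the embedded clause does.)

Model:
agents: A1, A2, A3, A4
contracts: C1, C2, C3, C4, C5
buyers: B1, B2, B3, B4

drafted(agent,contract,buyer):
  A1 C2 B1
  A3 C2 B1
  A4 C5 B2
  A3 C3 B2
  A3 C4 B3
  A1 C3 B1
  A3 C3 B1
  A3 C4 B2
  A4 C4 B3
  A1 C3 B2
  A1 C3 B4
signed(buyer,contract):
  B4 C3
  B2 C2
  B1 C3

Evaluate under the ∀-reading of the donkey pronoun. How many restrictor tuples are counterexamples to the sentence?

8

"him" takes "a buyer" as antecedent and "it" takes "a contract"; both are donkey pronouns co-varying with the restrictor.
Strong reading: for every (a,c,b) with drafted(a,c,b), signed(b,c).
Restrictor triples: (A1,C2,B1)→signed(B1,C2) ✗  (A1,C3,B1)→signed(B1,C3) ✓  (A1,C3,B2)→signed(B2,C3) ✗  (A1,C3,B4)→signed(B4,C3) ✓  (A3,C2,B1)→signed(B1,C2) ✗  (A3,C3,B1)→signed(B1,C3) ✓  (A3,C3,B2)→signed(B2,C3) ✗  (A3,C4,B2)→signed(B2,C4) ✗  (A3,C4,B3)→signed(B3,C4) ✗  (A4,C4,B3)→signed(B3,C4) ✗  (A4,C5,B2)→signed(B2,C5) ✗
Counterexamples (restrictor triples failing the scope): 8.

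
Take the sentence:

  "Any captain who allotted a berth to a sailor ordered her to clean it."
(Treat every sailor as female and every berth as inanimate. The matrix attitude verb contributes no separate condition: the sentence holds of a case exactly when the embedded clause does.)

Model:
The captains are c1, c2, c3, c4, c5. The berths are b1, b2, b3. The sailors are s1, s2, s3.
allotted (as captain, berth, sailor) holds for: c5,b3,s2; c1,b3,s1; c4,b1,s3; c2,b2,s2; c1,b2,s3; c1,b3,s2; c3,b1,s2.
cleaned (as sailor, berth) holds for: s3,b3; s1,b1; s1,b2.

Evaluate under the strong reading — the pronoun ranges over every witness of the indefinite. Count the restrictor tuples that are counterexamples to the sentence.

"her" takes "a sailor" as antecedent and "it" takes "a berth"; both are donkey pronouns co-varying with the restrictor.
Strong reading: for every (c,b,s) with allotted(c,b,s), cleaned(s,b).
Restrictor triples: (c1,b2,s3)→cleaned(s3,b2) ✗  (c1,b3,s1)→cleaned(s1,b3) ✗  (c1,b3,s2)→cleaned(s2,b3) ✗  (c2,b2,s2)→cleaned(s2,b2) ✗  (c3,b1,s2)→cleaned(s2,b1) ✗  (c4,b1,s3)→cleaned(s3,b1) ✗  (c5,b3,s2)→cleaned(s2,b3) ✗
Counterexamples (restrictor triples failing the scope): 7.

7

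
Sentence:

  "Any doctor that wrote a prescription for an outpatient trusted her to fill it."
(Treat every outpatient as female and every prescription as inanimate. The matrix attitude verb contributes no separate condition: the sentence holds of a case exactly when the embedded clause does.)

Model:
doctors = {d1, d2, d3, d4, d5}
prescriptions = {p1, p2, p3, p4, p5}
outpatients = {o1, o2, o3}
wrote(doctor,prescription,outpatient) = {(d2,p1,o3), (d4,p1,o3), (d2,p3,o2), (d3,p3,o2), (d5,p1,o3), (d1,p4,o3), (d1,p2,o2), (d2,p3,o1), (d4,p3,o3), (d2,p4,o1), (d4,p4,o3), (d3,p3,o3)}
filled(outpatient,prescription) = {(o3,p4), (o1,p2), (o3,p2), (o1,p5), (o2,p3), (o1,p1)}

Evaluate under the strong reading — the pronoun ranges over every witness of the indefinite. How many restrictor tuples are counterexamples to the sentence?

8

"her" takes "an outpatient" as antecedent and "it" takes "a prescription"; both are donkey pronouns co-varying with the restrictor.
Strong reading: for every (d,p,o) with wrote(d,p,o), filled(o,p).
Restrictor triples: (d1,p2,o2)→filled(o2,p2) ✗  (d1,p4,o3)→filled(o3,p4) ✓  (d2,p1,o3)→filled(o3,p1) ✗  (d2,p3,o1)→filled(o1,p3) ✗  (d2,p3,o2)→filled(o2,p3) ✓  (d2,p4,o1)→filled(o1,p4) ✗  (d3,p3,o2)→filled(o2,p3) ✓  (d3,p3,o3)→filled(o3,p3) ✗  (d4,p1,o3)→filled(o3,p1) ✗  (d4,p3,o3)→filled(o3,p3) ✗  (d4,p4,o3)→filled(o3,p4) ✓  (d5,p1,o3)→filled(o3,p1) ✗
Counterexamples (restrictor triples failing the scope): 8.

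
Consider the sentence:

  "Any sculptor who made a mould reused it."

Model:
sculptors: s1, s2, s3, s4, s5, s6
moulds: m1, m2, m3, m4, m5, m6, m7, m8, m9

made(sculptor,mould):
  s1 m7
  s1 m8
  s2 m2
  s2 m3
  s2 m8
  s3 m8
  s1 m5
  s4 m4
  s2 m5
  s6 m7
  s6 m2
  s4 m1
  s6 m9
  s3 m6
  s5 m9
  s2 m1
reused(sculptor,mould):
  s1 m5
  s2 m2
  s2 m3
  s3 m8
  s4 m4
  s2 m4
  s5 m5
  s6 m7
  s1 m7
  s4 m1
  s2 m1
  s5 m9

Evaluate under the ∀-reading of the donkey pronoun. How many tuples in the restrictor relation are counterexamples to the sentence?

"it" takes "a mould" as antecedent — a donkey pronoun bound across the clause boundary.
Strong reading: for every (s,m) with made(s,m), reused(s,m).
Restrictor pairs: (s1,m5) ✓  (s1,m7) ✓  (s1,m8) ✗  (s2,m1) ✓  (s2,m2) ✓  (s2,m3) ✓  (s2,m5) ✗  (s2,m8) ✗  (s3,m6) ✗  (s3,m8) ✓  (s4,m1) ✓  (s4,m4) ✓  (s5,m9) ✓  (s6,m2) ✗  (s6,m7) ✓  (s6,m9) ✗
Counterexamples (restrictor pairs failing the scope): 6.

6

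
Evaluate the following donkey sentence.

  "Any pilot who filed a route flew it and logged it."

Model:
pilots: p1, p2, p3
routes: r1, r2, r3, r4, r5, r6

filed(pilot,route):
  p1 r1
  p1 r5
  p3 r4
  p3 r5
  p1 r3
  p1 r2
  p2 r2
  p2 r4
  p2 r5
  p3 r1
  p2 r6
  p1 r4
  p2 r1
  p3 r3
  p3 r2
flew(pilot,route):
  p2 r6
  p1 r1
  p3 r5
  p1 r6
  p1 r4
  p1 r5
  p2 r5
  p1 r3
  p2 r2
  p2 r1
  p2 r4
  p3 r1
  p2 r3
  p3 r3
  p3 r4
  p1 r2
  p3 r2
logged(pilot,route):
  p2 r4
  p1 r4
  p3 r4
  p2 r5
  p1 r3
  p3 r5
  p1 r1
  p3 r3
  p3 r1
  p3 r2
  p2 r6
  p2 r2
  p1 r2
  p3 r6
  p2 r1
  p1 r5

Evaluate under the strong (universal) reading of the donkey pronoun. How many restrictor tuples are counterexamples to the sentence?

0

"it" takes "a route" as antecedent — a donkey pronoun bound across the clause boundary.
Strong reading: for every (p,r) with filed(p,r), flew(p,r) ∧ logged(p,r).
Restrictor pairs: (p1,r1) ✓  (p1,r2) ✓  (p1,r3) ✓  (p1,r4) ✓  (p1,r5) ✓  (p2,r1) ✓  (p2,r2) ✓  (p2,r4) ✓  (p2,r5) ✓  (p2,r6) ✓  (p3,r1) ✓  (p3,r2) ✓  (p3,r3) ✓  (p3,r4) ✓  (p3,r5) ✓
Counterexamples (restrictor pairs failing the scope): 0.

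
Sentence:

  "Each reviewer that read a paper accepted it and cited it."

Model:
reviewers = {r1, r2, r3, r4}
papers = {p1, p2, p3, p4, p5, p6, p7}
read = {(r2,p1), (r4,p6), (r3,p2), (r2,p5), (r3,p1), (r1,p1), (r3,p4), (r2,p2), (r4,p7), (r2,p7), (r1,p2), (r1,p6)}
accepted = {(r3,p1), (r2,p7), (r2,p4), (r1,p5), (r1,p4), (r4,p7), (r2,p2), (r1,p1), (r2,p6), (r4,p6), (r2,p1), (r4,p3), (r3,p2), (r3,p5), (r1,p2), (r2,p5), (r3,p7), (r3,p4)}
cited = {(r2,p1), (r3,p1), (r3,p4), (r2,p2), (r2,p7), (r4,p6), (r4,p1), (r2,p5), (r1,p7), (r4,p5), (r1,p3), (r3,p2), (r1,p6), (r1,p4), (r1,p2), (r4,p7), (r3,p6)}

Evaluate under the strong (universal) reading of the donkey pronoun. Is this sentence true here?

"it" takes "a paper" as antecedent — a donkey pronoun bound across the clause boundary.
Strong reading: for every (r,p) with read(r,p), accepted(r,p) ∧ cited(r,p).
Restrictor pairs: (r1,p1) ✗  (r1,p2) ✓  (r1,p6) ✗  (r2,p1) ✓  (r2,p2) ✓  (r2,p5) ✓  (r2,p7) ✓  (r3,p1) ✓  (r3,p2) ✓  (r3,p4) ✓  (r4,p6) ✓  (r4,p7) ✓
Counterexample: (r1,p1) is in read but fails the scope.

False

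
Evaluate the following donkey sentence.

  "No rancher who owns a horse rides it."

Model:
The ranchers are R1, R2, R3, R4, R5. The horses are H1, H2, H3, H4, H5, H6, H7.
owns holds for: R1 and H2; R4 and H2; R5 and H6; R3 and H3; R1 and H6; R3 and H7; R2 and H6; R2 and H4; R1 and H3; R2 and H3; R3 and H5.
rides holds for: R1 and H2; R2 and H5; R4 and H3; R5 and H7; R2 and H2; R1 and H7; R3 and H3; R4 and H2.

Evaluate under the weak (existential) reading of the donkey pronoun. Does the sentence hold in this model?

False

"it" takes "a horse" as antecedent — a donkey pronoun bound across the clause boundary.
Truth condition: for no (r,h) with owns(r,h) does rides(r,h) hold.
Restrictor pairs — does the scope hold? (R1,H2):holds  (R1,H3):fails  (R1,H6):fails  (R2,H3):fails  (R2,H4):fails  (R2,H6):fails  (R3,H3):holds  (R3,H5):fails  (R3,H7):fails  (R4,H2):holds  (R5,H6):fails
Scope holds for 3 pair(s), so the sentence is false.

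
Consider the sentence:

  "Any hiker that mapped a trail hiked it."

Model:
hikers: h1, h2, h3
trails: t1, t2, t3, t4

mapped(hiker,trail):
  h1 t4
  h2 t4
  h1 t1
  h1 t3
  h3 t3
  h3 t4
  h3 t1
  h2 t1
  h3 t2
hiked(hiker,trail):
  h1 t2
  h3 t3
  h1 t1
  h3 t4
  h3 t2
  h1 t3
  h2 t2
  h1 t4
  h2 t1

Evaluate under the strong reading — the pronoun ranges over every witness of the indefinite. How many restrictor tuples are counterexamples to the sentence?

"it" takes "a trail" as antecedent — a donkey pronoun bound across the clause boundary.
Strong reading: for every (h,t) with mapped(h,t), hiked(h,t).
Restrictor pairs: (h1,t1) ✓  (h1,t3) ✓  (h1,t4) ✓  (h2,t1) ✓  (h2,t4) ✗  (h3,t1) ✗  (h3,t2) ✓  (h3,t3) ✓  (h3,t4) ✓
Counterexamples (restrictor pairs failing the scope): 2.

2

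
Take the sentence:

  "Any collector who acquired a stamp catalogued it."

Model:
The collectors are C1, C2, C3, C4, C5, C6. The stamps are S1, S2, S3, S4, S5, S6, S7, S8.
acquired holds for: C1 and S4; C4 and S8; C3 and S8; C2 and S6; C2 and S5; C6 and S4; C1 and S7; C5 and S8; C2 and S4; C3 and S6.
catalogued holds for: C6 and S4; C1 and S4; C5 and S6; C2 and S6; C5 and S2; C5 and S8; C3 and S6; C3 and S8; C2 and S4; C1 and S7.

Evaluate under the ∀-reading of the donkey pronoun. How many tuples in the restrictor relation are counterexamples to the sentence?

"it" takes "a stamp" as antecedent — a donkey pronoun bound across the clause boundary.
Strong reading: for every (c,s) with acquired(c,s), catalogued(c,s).
Restrictor pairs: (C1,S4) ✓  (C1,S7) ✓  (C2,S4) ✓  (C2,S5) ✗  (C2,S6) ✓  (C3,S6) ✓  (C3,S8) ✓  (C4,S8) ✗  (C5,S8) ✓  (C6,S4) ✓
Counterexamples (restrictor pairs failing the scope): 2.

2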